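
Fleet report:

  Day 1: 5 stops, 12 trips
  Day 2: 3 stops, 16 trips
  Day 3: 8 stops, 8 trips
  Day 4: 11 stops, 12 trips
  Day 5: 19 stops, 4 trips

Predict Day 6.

30 stops, 8 trips

Stops: each term is the sum of the two before it, so 5, 3, 8, 11, 19 → 30.
Trips goes 12, 16, 8, 12, 4 → 8 (alternating steps +4, −8, +4, −8, …).
Combining the parts gives 30 stops, 8 trips.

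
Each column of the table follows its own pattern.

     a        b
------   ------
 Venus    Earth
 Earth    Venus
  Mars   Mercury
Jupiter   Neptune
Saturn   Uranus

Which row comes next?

Column a — runs through the planets Mercury→Neptune: Venus, Earth, Mars, Jupiter, Saturn → Uranus.
For the column b, runs backward through the planets Mercury→Neptune: Earth, Venus, Mercury, Neptune, Uranus → Saturn.
Combining the parts gives Uranus  Saturn.

Uranus  Saturn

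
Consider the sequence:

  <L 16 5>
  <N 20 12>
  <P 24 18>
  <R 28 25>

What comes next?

<T 32 31>

Letter: letters move forward 2 places in the alphabet, so L, N, P, R → T.
Second entry goes 16, 20, 24, 28 → 32 (+4 each step).
Third entry: 5, 12, 18, 25 → 31 (alternating steps +7, +6, +7, +6, …).
So the next element is <T 32 31>.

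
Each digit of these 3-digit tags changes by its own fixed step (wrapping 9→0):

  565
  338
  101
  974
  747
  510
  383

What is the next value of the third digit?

6

First digit: −2 each step, mod 10; 5, 3, 1, 9, 7, 5, 3 → 1.
Second digit: 6, 3, 0, 7, 4, 1, 8 → 5 (−3 each step, mod 10).
Third digit: +3 each step, mod 10; 5, 8, 1, 4, 7, 0, 3 → 6.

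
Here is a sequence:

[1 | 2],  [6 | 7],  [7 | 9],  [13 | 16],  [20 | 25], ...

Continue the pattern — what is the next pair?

First component — each term is the sum of the two before it: 1, 6, 7, 13, 20 → 33.
Second component: each term is the sum of the two before it; 2, 7, 9, 16, 25 → 41.
Putting it together: [33 | 41].

[33 | 41]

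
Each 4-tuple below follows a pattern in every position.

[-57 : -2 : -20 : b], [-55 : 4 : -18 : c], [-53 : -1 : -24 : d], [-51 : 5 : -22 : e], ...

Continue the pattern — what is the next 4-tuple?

[-49 : 0 : -28 : f]

For the first part, +2 each step: -57, -55, -53, -51 → -49.
For the second part, alternating steps +6, −5, +6, −5, …: -2, 4, -1, 5 → 0.
Third part: alternating steps +2, −6, +2, −6, …, so -20, -18, -24, -22 → -28.
Letter: letters move forward 1 place in the alphabet; b, c, d, e → f.
So the next 4-tuple is [-49 : 0 : -28 : f].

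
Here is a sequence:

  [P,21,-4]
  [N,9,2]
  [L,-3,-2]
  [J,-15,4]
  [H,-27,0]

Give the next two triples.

[F,-39,6], [D,-51,2]

Letter: letters move back 2 places in the alphabet; P, N, L, J, H → F → D.
Second slot goes 21, 9, -3, -15, -27 → -39 → -51 (−12 each step).
Third slot — alternating steps +6, −4, +6, −4, …: -4, 2, -2, 4, 0 → 6 → 2.
Putting the parts together: [F,-39,6] and then [D,-51,2].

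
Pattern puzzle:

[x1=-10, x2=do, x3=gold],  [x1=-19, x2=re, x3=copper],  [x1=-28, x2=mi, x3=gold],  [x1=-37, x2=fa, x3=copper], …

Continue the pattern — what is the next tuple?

X1: −9 each step, so -10, -19, -28, -37 → -46.
For the x2, runs through the solfège scale do→ti: do, re, mi, fa → sol.
For the x3, alternates gold ↔ copper: gold, copper, gold, copper → gold.
So the next tuple is [x1=-46, x2=sol, x3=gold].

[x1=-46, x2=sol, x3=gold]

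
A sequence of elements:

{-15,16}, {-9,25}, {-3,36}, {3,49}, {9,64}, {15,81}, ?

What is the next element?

{21,100}

First slot: +6 each step, so -15, -9, -3, 3, 9, 15 → 21.
Second slot — perfect squares: 4², 5², 6², …: 16, 25, 36, 49, 64, 81 → 100.
So the next element is {21,100}.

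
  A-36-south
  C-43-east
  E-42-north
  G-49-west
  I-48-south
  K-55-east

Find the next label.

For the letter, letters move forward 2 places in the alphabet: A, C, E, G, I, K → M.
Second component: alternating steps +7, −1, +7, −1, …, so 36, 43, 42, 49, 48, 55 → 54.
Direction: repeats south → east → north → west, so south, east, north, west, south, east → north.
Putting it together: M-54-north.

M-54-north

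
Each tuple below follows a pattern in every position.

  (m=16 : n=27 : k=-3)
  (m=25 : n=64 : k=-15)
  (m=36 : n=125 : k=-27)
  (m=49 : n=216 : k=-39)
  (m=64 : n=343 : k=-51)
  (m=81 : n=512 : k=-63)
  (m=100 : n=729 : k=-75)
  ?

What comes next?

M: perfect squares: 4², 5², 6², …, so 16, 25, 36, 49, 64, 81, 100 → 121.
N: 27, 64, 125, 216, 343, 512, 729 → 1000 (perfect cubes: 3³, 4³, 5³, …).
K — −12 each step: -3, -15, -27, -39, -51, -63, -75 → -87.
Putting it together: (m=121 : n=1000 : k=-87).

(m=121 : n=1000 : k=-87)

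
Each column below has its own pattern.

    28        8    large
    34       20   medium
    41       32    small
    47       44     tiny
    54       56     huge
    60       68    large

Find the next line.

67  80  medium

First component — alternating steps +6, +7, +6, +7, …: 28, 34, 41, 47, 54, 60 → 67.
Second component goes 8, 20, 32, 44, 56, 68 → 80 (+12 each step).
Size: repeats large → medium → small → tiny → huge, so large, medium, small, tiny, huge, large → medium.
Putting it together: 67  80  medium.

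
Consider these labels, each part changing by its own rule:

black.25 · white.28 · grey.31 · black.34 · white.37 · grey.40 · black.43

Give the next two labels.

white.46 then grey.49

Shade goes black, white, grey, black, white, grey, black → white → grey (repeats black → white → grey).
Second component: +3 each step, so 25, 28, 31, 34, 37, 40, 43 → 46 → 49.
So the next two labels are white.46 and grey.49.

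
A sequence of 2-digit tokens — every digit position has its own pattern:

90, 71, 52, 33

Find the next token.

First digit goes 9, 7, 5, 3 → 1 (−2 each step, mod 10).
Second digit: 0, 1, 2, 3 → 4 (+1 each step, mod 10).
Putting it together: 14.

14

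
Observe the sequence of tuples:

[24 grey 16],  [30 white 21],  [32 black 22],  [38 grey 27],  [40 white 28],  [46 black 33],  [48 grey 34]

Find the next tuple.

First entry: 24, 30, 32, 38, 40, 46, 48 → 54 (alternating steps +6, +2, +6, +2, …).
Shade: repeats grey → white → black; grey, white, black, grey, white, black, grey → white.
Third entry: alternating steps +5, +1, +5, +1, …, so 16, 21, 22, 27, 28, 33, 34 → 39.
Combining the parts gives [54 white 39].

[54 white 39]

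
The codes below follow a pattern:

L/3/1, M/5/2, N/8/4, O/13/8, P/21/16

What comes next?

Letter: L, M, N, O, P → Q (letters move forward 1 place in the alphabet).
For the second component, each term is the sum of the two before it: 3, 5, 8, 13, 21 → 34.
Third component: ×2 each step; 1, 2, 4, 8, 16 → 32.
So the next code is Q/34/32.

Q/34/32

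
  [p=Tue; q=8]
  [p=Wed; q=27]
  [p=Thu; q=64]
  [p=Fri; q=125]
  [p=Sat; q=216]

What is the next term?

P: runs through the weekdays Mon→Sun; Tue, Wed, Thu, Fri, Sat → Sun.
Q: perfect cubes: 2³, 3³, 4³, …; 8, 27, 64, 125, 216 → 343.
Combining the parts gives [p=Sun; q=343].

[p=Sun; q=343]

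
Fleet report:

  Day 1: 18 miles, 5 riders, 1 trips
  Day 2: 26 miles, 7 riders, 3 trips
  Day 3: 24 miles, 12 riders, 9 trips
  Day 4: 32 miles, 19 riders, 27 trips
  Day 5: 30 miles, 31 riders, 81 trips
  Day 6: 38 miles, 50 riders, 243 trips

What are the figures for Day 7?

36 miles, 81 riders, 729 trips

Miles: alternating steps +8, −2, +8, −2, …; 18, 26, 24, 32, 30, 38 → 36.
For the riders, each term is the sum of the two before it: 5, 7, 12, 19, 31, 50 → 81.
Trips: ×3 each step, so 1, 3, 9, 27, 81, 243 → 729.
So the next record is 36 miles, 81 riders, 729 trips.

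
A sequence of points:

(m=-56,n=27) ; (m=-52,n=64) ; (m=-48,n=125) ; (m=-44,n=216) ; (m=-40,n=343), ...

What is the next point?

(m=-36,n=512)

M: +4 each step; -56, -52, -48, -44, -40 → -36.
N — perfect cubes: 3³, 4³, 5³, …: 27, 64, 125, 216, 343 → 512.
Putting it together: (m=-36,n=512).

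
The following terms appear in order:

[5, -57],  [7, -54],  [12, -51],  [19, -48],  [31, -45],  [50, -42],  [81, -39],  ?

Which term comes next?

For the first part, each term is the sum of the two before it: 5, 7, 12, 19, 31, 50, 81 → 131.
Second part: +3 each step, so -57, -54, -51, -48, -45, -42, -39 → -36.
Combining the parts gives [131, -36].

[131, -36]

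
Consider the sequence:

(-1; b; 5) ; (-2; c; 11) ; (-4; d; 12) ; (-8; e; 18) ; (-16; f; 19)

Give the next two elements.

(-32; g; 25), (-64; h; 26)

First component: ×2 each step; -1, -2, -4, -8, -16 → -32 → -64.
For the letter, letters move forward 1 place in the alphabet: b, c, d, e, f → g → h.
Third component: alternating steps +6, +1, +6, +1, …; 5, 11, 12, 18, 19 → 25 → 26.
Putting the parts together: (-32; g; 25) and then (-64; h; 26).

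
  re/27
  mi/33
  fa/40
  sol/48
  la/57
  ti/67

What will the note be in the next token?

For the note, runs through the solfège scale do→ti: re, mi, fa, sol, la, ti → do.

do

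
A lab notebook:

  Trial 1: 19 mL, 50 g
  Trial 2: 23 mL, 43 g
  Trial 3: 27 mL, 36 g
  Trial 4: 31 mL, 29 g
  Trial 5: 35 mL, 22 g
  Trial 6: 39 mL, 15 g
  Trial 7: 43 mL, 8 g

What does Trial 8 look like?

ML: +4 each step, so 19, 23, 27, 31, 35, 39, 43 → 47.
For the g, −7 each step: 50, 43, 36, 29, 22, 15, 8 → 1.
Combining the parts gives 47 mL, 1 g.

47 mL, 1 g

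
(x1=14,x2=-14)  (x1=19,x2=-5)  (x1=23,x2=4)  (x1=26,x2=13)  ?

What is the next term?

X1: differences are 5, 4, 3, … (decreasing by 1 each time); 14, 19, 23, 26 → 28.
X2: -14, -5, 4, 13 → 22 (+9 each step).
Combining the parts gives (x1=28,x2=22).

(x1=28,x2=22)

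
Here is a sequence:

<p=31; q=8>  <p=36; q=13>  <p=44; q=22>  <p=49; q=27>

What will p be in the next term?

P: alternating steps +5, +8, +5, +8, …; 31, 36, 44, 49 → 57.

57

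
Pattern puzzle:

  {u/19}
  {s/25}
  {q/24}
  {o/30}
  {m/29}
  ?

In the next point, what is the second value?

35

Second value goes 19, 25, 24, 30, 29 → 35 (alternating steps +6, −1, +6, −1, …).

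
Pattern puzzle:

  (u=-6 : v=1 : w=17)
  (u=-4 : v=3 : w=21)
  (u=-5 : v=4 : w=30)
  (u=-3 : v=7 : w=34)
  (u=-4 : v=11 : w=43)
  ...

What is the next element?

(u=-2 : v=18 : w=47)

U: -6, -4, -5, -3, -4 → -2 (alternating steps +2, −1, +2, −1, …).
V — each term is the sum of the two before it: 1, 3, 4, 7, 11 → 18.
W goes 17, 21, 30, 34, 43 → 47 (alternating steps +4, +9, +4, +9, …).
Putting it together: (u=-2 : v=18 : w=47).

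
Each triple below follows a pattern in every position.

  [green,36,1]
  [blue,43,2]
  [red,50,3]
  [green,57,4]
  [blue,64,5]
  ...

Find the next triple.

[red,71,6]

Colour goes green, blue, red, green, blue → red (repeats green → blue → red).
Second value goes 36, 43, 50, 57, 64 → 71 (+7 each step).
Third value goes 1, 2, 3, 4, 5 → 6 (+1 each step).
So the next triple is [red,71,6].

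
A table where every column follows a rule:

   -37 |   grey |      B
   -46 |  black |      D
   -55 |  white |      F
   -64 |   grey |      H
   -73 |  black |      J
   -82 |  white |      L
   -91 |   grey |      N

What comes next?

-100  black  P

First component: -37, -46, -55, -64, -73, -82, -91 → -100 (−9 each step).
Shade: grey, black, white, grey, black, white, grey → black (repeats grey → black → white).
Letter — letters move forward 2 places in the alphabet: B, D, F, H, J, L, N → P.
Putting it together: -100  black  P.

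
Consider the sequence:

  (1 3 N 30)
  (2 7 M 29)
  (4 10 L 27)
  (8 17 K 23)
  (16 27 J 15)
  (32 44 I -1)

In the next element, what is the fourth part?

First part: ×2 each step, so 1, 2, 4, 8, 16, 32 → 64.
Fourth part — together with the first part always sums to 31: 30, 29, 27, 23, 15, -1 → -33.

-33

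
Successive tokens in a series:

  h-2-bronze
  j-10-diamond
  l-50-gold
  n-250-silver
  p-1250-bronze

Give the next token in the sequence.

Letter: letters move forward 2 places in the alphabet, so h, j, l, n, p → r.
Second component: ×5 each step, so 2, 10, 50, 250, 1250 → 6250.
Rank: bronze, diamond, gold, silver, bronze → diamond (repeats bronze → diamond → gold → silver).
So the next token is r-6250-diamond.

r-6250-diamond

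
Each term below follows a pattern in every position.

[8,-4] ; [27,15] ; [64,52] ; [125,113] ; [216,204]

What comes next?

[343,331]

First coordinate — perfect cubes: 2³, 3³, 4³, …: 8, 27, 64, 125, 216 → 343.
For the second coordinate, always 12 less than the first coordinate: -4, 15, 52, 113, 204 → 331.
So the next term is [343,331].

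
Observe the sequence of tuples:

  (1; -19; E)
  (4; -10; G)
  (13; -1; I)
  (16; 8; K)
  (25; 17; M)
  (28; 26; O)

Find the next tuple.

First part: alternating steps +3, +9, +3, +9, …; 1, 4, 13, 16, 25, 28 → 37.
Second part: +9 each step; -19, -10, -1, 8, 17, 26 → 35.
For the letter, letters move forward 2 places in the alphabet: E, G, I, K, M, O → Q.
Combining the parts gives (37; 35; Q).

(37; 35; Q)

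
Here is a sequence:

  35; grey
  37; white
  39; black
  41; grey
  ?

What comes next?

43; white

First entry goes 35, 37, 39, 41 → 43 (+2 each step).
Shade goes grey, white, black, grey → white (repeats grey → white → black).
Combining the parts gives 43; white.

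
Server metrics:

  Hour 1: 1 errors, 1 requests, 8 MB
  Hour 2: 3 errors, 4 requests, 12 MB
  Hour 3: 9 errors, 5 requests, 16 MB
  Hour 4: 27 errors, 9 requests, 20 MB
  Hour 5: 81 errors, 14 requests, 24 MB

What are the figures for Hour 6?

243 errors, 23 requests, 28 MB

Errors — ×3 each step: 1, 3, 9, 27, 81 → 243.
Requests goes 1, 4, 5, 9, 14 → 23 (each term is the sum of the two before it).
MB goes 8, 12, 16, 20, 24 → 28 (+4 each step).
So the next row is 243 errors, 23 requests, 28 MB.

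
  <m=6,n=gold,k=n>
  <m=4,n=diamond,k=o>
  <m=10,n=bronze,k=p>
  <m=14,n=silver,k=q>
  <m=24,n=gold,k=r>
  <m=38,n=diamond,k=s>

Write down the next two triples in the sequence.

<m=62,n=bronze,k=t>, <m=100,n=silver,k=u>

For the m, each term is the sum of the two before it: 6, 4, 10, 14, 24, 38 → 62 → 100.
N goes gold, diamond, bronze, silver, gold, diamond → bronze → silver (repeats gold → diamond → bronze → silver).
K: letters move forward 1 place in the alphabet, so n, o, p, q, r, s → t → u.
So the next two triples are <m=62,n=bronze,k=t> and <m=100,n=silver,k=u>.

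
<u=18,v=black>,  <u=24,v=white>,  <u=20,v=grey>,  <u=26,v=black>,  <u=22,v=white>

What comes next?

U: alternating steps +6, −4, +6, −4, …; 18, 24, 20, 26, 22 → 28.
V: repeats black → white → grey; black, white, grey, black, white → grey.
So the next point is <u=28,v=grey>.

<u=28,v=grey>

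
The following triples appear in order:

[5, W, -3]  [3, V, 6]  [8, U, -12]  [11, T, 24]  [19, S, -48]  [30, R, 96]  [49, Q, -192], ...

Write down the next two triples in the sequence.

First entry: each term is the sum of the two before it; 5, 3, 8, 11, 19, 30, 49 → 79 → 128.
Letter — letters move back 1 place in the alphabet: W, V, U, T, S, R, Q → P → O.
Third entry goes -3, 6, -12, 24, -48, 96, -192 → 384 → -768 (×(-2) each step).
Putting the parts together: [79, P, 384] and then [128, O, -768].

[79, P, 384], [128, O, -768]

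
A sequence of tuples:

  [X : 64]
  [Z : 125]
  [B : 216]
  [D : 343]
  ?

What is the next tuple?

[F : 512]

Letter: letters move forward 2 places in the alphabet, wrapping Z→A, so X, Z, B, D → F.
Second value — perfect cubes: 4³, 5³, 6³, …: 64, 125, 216, 343 → 512.
Putting it together: [F : 512].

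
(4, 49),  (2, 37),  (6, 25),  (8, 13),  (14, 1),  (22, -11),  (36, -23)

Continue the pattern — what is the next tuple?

First value: each term is the sum of the two before it, so 4, 2, 6, 8, 14, 22, 36 → 58.
Second value — −12 each step: 49, 37, 25, 13, 1, -11, -23 → -35.
Putting it together: (58, -35).

(58, -35)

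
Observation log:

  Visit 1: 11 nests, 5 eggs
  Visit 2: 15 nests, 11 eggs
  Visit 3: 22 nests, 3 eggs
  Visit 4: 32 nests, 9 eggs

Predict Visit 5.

45 nests, 1 eggs

Nests: differences are 4, 7, 10, … (increasing by 3 each time); 11, 15, 22, 32 → 45.
Eggs — alternating steps +6, −8, +6, −8, …: 5, 11, 3, 9 → 1.
Combining the parts gives 45 nests, 1 eggs.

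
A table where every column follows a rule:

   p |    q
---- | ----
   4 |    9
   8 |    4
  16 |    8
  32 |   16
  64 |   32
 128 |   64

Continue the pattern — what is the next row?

Column p: ×2 each step; 4, 8, 16, 32, 64, 128 → 256.
For the column q, always the previous value of the column p: 9, 4, 8, 16, 32, 64 → 128.
Combining the parts gives 256  128.

256  128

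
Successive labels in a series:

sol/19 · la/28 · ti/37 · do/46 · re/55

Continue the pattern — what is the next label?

mi/64

Note goes sol, la, ti, do, re → mi (runs through the solfège scale do→ti).
Second component: +9 each step, so 19, 28, 37, 46, 55 → 64.
Putting it together: mi/64.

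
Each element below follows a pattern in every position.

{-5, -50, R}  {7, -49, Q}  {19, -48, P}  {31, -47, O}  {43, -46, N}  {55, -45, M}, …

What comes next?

First coordinate: -5, 7, 19, 31, 43, 55 → 67 (+12 each step).
Second coordinate goes -50, -49, -48, -47, -46, -45 → -44 (+1 each step).
Letter: R, Q, P, O, N, M → L (letters move back 1 place in the alphabet).
Combining the parts gives {67, -44, L}.

{67, -44, L}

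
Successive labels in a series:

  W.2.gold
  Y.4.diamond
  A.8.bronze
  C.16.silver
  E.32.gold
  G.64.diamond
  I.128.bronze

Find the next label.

Letter — letters move forward 2 places in the alphabet, wrapping Z→A: W, Y, A, C, E, G, I → K.
Second component — ×2 each step: 2, 4, 8, 16, 32, 64, 128 → 256.
Rank: repeats gold → diamond → bronze → silver; gold, diamond, bronze, silver, gold, diamond, bronze → silver.
Putting it together: K.256.silver.

K.256.silver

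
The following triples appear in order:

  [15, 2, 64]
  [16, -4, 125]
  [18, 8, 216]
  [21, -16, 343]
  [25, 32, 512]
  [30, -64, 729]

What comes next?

For the first slot, differences are 1, 2, 3, … (increasing by 1 each time): 15, 16, 18, 21, 25, 30 → 36.
Second slot goes 2, -4, 8, -16, 32, -64 → 128 (×(-2) each step).
For the third slot, perfect cubes: 4³, 5³, 6³, …: 64, 125, 216, 343, 512, 729 → 1000.
Combining the parts gives [36, 128, 1000].

[36, 128, 1000]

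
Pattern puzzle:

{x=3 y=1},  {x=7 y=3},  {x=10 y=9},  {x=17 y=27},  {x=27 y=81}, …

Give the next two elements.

X: each term is the sum of the two before it; 3, 7, 10, 17, 27 → 44 → 71.
Y — ×3 each step: 1, 3, 9, 27, 81 → 243 → 729.
Putting the parts together: {x=44 y=243} and then {x=71 y=729}.

{x=44 y=243}, {x=71 y=729}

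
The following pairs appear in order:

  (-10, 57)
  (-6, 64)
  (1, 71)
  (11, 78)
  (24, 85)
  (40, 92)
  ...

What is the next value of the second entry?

Second entry: +7 each step; 57, 64, 71, 78, 85, 92 → 99.

99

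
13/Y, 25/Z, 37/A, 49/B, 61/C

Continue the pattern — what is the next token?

For the first component, +12 each step: 13, 25, 37, 49, 61 → 73.
Letter: letters move forward 1 place in the alphabet, wrapping Z→A; Y, Z, A, B, C → D.
Combining the parts gives 73/D.

73/D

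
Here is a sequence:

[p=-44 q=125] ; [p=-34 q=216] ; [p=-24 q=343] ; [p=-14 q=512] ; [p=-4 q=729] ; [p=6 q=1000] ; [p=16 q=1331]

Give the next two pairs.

[p=26 q=1728], [p=36 q=2197]

P goes -44, -34, -24, -14, -4, 6, 16 → 26 → 36 (+10 each step).
Q goes 125, 216, 343, 512, 729, 1000, 1331 → 1728 → 2197 (perfect cubes: 5³, 6³, 7³, …).
Putting the parts together: [p=26 q=1728] and then [p=36 q=2197].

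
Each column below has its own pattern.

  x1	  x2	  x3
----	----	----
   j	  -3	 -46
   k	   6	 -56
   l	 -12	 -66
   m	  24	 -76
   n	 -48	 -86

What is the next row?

o  96  -96

Column x1 — letters move forward 1 place in the alphabet: j, k, l, m, n → o.
Column x2 — ×(-2) each step: -3, 6, -12, 24, -48 → 96.
Column x3: −10 each step; -46, -56, -66, -76, -86 → -96.
Putting it together: o  96  -96.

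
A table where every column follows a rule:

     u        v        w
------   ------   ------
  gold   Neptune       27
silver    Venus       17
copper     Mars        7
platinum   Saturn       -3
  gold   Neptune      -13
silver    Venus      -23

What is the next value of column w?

Column u goes gold, silver, copper, platinum, gold, silver → copper (repeats gold → silver → copper → platinum).
For the column v, repeats Neptune → Venus → Mars → Saturn: Neptune, Venus, Mars, Saturn, Neptune, Venus → Mars.
Column w: 27, 17, 7, -3, -13, -23 → -33 (−10 each step).

-33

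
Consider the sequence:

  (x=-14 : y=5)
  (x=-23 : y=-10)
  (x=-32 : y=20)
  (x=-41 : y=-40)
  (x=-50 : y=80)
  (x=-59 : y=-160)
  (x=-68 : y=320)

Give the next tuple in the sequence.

X: −9 each step, so -14, -23, -32, -41, -50, -59, -68 → -77.
Y: ×(-2) each step, so 5, -10, 20, -40, 80, -160, 320 → -640.
So the next tuple is (x=-77 : y=-640).

(x=-77 : y=-640)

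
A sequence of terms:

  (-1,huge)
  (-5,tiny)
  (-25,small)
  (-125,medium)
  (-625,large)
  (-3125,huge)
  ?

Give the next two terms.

(-15625,tiny), (-78125,small)

First value: ×5 each step, so -1, -5, -25, -125, -625, -3125 → -15625 → -78125.
Size: huge, tiny, small, medium, large, huge → tiny → small (repeats huge → tiny → small → medium → large).
Putting the parts together: (-15625,tiny) and then (-78125,small).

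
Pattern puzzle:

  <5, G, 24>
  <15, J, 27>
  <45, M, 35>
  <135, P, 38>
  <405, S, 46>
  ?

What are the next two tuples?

First entry: ×3 each step; 5, 15, 45, 135, 405 → 1215 → 3645.
Letter: G, J, M, P, S → V → Y (letters move forward 3 places in the alphabet).
Third entry — alternating steps +3, +8, +3, +8, …: 24, 27, 35, 38, 46 → 49 → 57.
So the next two tuples are <1215, V, 49> and <3645, Y, 57>.

<1215, V, 49>, <3645, Y, 57>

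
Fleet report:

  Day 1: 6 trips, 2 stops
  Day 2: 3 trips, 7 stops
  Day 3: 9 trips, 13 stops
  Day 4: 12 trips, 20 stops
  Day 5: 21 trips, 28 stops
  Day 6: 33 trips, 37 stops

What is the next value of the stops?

47

Stops: differences are 5, 6, 7, … (increasing by 1 each time); 2, 7, 13, 20, 28, 37 → 47.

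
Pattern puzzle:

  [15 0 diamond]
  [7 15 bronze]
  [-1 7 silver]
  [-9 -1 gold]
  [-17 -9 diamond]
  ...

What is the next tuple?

[-25 -17 bronze]

First coordinate: −8 each step; 15, 7, -1, -9, -17 → -25.
Second coordinate: 0, 15, 7, -1, -9 → -17 (always the previous value of the first coordinate).
Rank: diamond, bronze, silver, gold, diamond → bronze (repeats diamond → bronze → silver → gold).
So the next tuple is [-25 -17 bronze].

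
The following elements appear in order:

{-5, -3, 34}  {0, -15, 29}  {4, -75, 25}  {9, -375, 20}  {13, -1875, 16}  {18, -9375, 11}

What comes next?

{22, -46875, 7}

First coordinate: alternating steps +5, +4, +5, +4, …; -5, 0, 4, 9, 13, 18 → 22.
Second coordinate: ×5 each step, so -3, -15, -75, -375, -1875, -9375 → -46875.
For the third coordinate, together with the first coordinate always sums to 29: 34, 29, 25, 20, 16, 11 → 7.
So the next element is {22, -46875, 7}.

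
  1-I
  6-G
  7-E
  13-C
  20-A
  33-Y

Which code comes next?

First component: each term is the sum of the two before it, so 1, 6, 7, 13, 20, 33 → 53.
Letter: letters move back 2 places in the alphabet, wrapping A→Z, so I, G, E, C, A, Y → W.
Putting it together: 53-W.

53-W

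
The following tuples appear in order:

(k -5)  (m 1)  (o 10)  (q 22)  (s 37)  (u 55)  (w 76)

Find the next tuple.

Letter: letters move forward 2 places in the alphabet, so k, m, o, q, s, u, w → y.
For the second slot, differences are 6, 9, 12, … (increasing by 3 each time): -5, 1, 10, 22, 37, 55, 76 → 100.
Combining the parts gives (y 100).

(y 100)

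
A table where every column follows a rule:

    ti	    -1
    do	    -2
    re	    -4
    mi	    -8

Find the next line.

Note — runs through the solfège scale do→ti: ti, do, re, mi → fa.
Second component: -1, -2, -4, -8 → -16 (×2 each step).
Putting it together: fa  -16.

fa  -16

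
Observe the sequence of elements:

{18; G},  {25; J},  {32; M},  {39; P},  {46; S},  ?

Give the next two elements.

{53; V}, {60; Y}

First value — +7 each step: 18, 25, 32, 39, 46 → 53 → 60.
For the letter, letters move forward 3 places in the alphabet: G, J, M, P, S → V → Y.
Putting the parts together: {53; V} and then {60; Y}.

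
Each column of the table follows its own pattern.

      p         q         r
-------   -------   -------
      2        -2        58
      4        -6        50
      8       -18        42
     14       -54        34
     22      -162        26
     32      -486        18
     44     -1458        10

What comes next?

Column p goes 2, 4, 8, 14, 22, 32, 44 → 58 (differences are 2, 4, 6, … (increasing by 2 each time)).
Column q goes -2, -6, -18, -54, -162, -486, -1458 → -4374 (×3 each step).
Column r: −8 each step, so 58, 50, 42, 34, 26, 18, 10 → 2.
So the next row is 58  -4374  2.

58  -4374  2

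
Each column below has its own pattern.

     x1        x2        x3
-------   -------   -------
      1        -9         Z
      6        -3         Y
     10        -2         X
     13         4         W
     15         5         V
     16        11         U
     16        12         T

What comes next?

15  18  S

For the column x1, differences are 5, 4, 3, … (decreasing by 1 each time): 1, 6, 10, 13, 15, 16, 16 → 15.
For the column x2, alternating steps +6, +1, +6, +1, …: -9, -3, -2, 4, 5, 11, 12 → 18.
Column x3: Z, Y, X, W, V, U, T → S (letters move back 1 place in the alphabet).
Combining the parts gives 15  18  S.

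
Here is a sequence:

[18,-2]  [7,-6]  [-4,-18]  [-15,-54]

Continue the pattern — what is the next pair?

First entry goes 18, 7, -4, -15 → -26 (−11 each step).
Second entry — ×3 each step: -2, -6, -18, -54 → -162.
So the next pair is [-26,-162].

[-26,-162]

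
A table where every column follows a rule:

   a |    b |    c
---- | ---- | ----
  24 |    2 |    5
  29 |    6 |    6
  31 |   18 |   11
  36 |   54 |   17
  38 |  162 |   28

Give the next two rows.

43  486  45; 45  1458  73

Column a: alternating steps +5, +2, +5, +2, …, so 24, 29, 31, 36, 38 → 43 → 45.
For the column b, ×3 each step: 2, 6, 18, 54, 162 → 486 → 1458.
Column c: each term is the sum of the two before it; 5, 6, 11, 17, 28 → 45 → 73.
Putting the parts together: 43  486  45 and then 45  1458  73.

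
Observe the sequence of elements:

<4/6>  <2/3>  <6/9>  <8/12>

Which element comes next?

First slot — each term is the sum of the two before it: 4, 2, 6, 8 → 14.
Second slot — each term is the sum of the two before it: 6, 3, 9, 12 → 21.
So the next element is <14/21>.

<14/21>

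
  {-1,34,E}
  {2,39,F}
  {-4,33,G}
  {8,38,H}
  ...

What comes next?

{-16,32,I}

First entry: -1, 2, -4, 8 → -16 (×(-2) each step).
Second entry — alternating steps +5, −6, +5, −6, …: 34, 39, 33, 38 → 32.
Letter — letters move forward 1 place in the alphabet: E, F, G, H → I.
Combining the parts gives {-16,32,I}.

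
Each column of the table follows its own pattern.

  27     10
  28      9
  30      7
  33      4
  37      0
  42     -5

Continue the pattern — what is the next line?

First component: differences are 1, 2, 3, … (increasing by 1 each time); 27, 28, 30, 33, 37, 42 → 48.
Second component: 10, 9, 7, 4, 0, -5 → -11 (together with the first component always sums to 37).
Combining the parts gives 48  -11.

48  -11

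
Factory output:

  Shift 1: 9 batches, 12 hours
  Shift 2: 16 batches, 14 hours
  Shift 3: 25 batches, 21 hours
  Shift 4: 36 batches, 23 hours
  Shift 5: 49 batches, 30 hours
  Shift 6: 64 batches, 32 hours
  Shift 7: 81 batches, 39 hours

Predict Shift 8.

Batches goes 9, 16, 25, 36, 49, 64, 81 → 100 (perfect squares: 3², 4², 5², …).
Hours goes 12, 14, 21, 23, 30, 32, 39 → 41 (alternating steps +2, +7, +2, +7, …).
Combining the parts gives 100 batches, 41 hours.

100 batches, 41 hours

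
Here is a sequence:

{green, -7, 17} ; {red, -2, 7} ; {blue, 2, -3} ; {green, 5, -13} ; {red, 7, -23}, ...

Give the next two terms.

{blue, 8, -33}, {green, 8, -43}

Colour: repeats green → red → blue, so green, red, blue, green, red → blue → green.
For the second part, differences are 5, 4, 3, … (decreasing by 1 each time): -7, -2, 2, 5, 7 → 8 → 8.
Third part — −10 each step: 17, 7, -3, -13, -23 → -33 → -43.
So the next two terms are {blue, 8, -33} and {green, 8, -43}.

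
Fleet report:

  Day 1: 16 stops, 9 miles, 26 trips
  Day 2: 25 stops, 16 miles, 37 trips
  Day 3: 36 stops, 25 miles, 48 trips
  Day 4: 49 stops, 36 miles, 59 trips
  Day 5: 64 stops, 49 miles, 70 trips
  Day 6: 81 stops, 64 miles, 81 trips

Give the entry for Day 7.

100 stops, 81 miles, 92 trips

Stops goes 16, 25, 36, 49, 64, 81 → 100 (perfect squares: 4², 5², 6², …).
Miles: 9, 16, 25, 36, 49, 64 → 81 (perfect squares: 3², 4², 5², …).
Trips goes 26, 37, 48, 59, 70, 81 → 92 (+11 each step).
Combining the parts gives 100 stops, 81 miles, 92 trips.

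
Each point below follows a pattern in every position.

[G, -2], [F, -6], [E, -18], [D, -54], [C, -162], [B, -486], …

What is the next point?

Letter: G, F, E, D, C, B → A (letters move back 1 place in the alphabet).
Second coordinate: -2, -6, -18, -54, -162, -486 → -1458 (×3 each step).
Combining the parts gives [A, -1458].

[A, -1458]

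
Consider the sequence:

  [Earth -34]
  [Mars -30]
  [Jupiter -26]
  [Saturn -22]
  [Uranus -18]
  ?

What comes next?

[Neptune -14]

For the planet, runs through the planets Mercury→Neptune: Earth, Mars, Jupiter, Saturn, Uranus → Neptune.
For the second value, +4 each step: -34, -30, -26, -22, -18 → -14.
So the next term is [Neptune -14].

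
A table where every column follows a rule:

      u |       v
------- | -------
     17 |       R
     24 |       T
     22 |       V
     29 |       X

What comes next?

Column u: alternating steps +7, −2, +7, −2, …, so 17, 24, 22, 29 → 27.
Column v: R, T, V, X → Z (letters move forward 2 places in the alphabet).
Combining the parts gives 27  Z.

27  Z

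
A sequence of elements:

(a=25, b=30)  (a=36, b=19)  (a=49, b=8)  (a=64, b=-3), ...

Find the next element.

(a=81, b=-14)

A: 25, 36, 49, 64 → 81 (perfect squares: 5², 6², 7², …).
B: 30, 19, 8, -3 → -14 (−11 each step).
So the next element is (a=81, b=-14).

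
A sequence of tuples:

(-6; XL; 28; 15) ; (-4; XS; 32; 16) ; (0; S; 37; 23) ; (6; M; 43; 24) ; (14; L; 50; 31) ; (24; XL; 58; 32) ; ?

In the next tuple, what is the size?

XS

Size: XL, XS, S, M, L, XL → XS (repeats XL → XS → S → M → L).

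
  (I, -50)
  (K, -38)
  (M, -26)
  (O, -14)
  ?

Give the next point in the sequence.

(Q, -2)

Letter goes I, K, M, O → Q (letters move forward 2 places in the alphabet).
Second entry: +12 each step; -50, -38, -26, -14 → -2.
So the next point is (Q, -2).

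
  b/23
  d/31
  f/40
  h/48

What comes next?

Letter goes b, d, f, h → j (letters move forward 2 places in the alphabet).
Second component: 23, 31, 40, 48 → 57 (alternating steps +8, +9, +8, +9, …).
Combining the parts gives j/57.

j/57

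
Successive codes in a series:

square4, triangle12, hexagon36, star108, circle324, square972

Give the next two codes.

triangle2916, hexagon8748

Shape: repeats square → triangle → hexagon → star → circle; square, triangle, hexagon, star, circle, square → triangle → hexagon.
For the second component, ×3 each step: 4, 12, 36, 108, 324, 972 → 2916 → 8748.
So the next two codes are triangle2916 and hexagon8748.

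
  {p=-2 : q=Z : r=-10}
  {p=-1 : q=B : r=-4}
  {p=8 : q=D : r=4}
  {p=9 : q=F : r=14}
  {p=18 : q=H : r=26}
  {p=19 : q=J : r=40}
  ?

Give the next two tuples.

{p=28 : q=L : r=56}, {p=29 : q=N : r=74}

P: alternating steps +1, +9, +1, +9, …; -2, -1, 8, 9, 18, 19 → 28 → 29.
Q — letters move forward 2 places in the alphabet, wrapping Z→A: Z, B, D, F, H, J → L → N.
R: -10, -4, 4, 14, 26, 40 → 56 → 74 (differences are 6, 8, 10, … (increasing by 2 each time)).
So the next two tuples are {p=28 : q=L : r=56} and {p=29 : q=N : r=74}.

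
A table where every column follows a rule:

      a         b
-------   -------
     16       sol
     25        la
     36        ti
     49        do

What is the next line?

64  re

Column a goes 16, 25, 36, 49 → 64 (perfect squares: 4², 5², 6², …).
Column b — runs through the solfège scale do→ti: sol, la, ti, do → re.
Putting it together: 64  re.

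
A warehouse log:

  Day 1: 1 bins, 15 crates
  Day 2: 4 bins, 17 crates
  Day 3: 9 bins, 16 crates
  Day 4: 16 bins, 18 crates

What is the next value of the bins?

For the bins, perfect squares: 1², 2², 3², …: 1, 4, 9, 16 → 25.
Crates — alternating steps +2, −1, +2, −1, …: 15, 17, 16, 18 → 17.

25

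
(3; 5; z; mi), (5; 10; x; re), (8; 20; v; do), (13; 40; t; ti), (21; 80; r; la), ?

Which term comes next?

(34; 160; p; sol)

First coordinate — each term is the sum of the two before it: 3, 5, 8, 13, 21 → 34.
Second coordinate: ×2 each step, so 5, 10, 20, 40, 80 → 160.
For the letter, letters move back 2 places in the alphabet: z, x, v, t, r → p.
Note: runs backward through the solfège scale do→ti, so mi, re, do, ti, la → sol.
So the next term is (34; 160; p; sol).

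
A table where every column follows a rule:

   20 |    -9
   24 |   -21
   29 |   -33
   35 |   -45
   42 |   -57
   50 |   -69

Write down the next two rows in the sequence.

First component: differences are 4, 5, 6, … (increasing by 1 each time), so 20, 24, 29, 35, 42, 50 → 59 → 69.
Second component: -9, -21, -33, -45, -57, -69 → -81 → -93 (−12 each step).
So the next two rows are 59  -81 and 69  -93.

59  -81; 69  -93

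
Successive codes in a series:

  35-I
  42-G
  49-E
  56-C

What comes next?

63-A

First component — +7 each step: 35, 42, 49, 56 → 63.
Letter: I, G, E, C → A (letters move back 2 places in the alphabet).
So the next code is 63-A.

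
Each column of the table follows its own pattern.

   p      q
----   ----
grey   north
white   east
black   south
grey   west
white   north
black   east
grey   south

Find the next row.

Column p: grey, white, black, grey, white, black, grey → white (repeats grey → white → black).
Column q: north, east, south, west, north, east, south → west (repeats north → east → south → west).
So the next row is white  west.

white  west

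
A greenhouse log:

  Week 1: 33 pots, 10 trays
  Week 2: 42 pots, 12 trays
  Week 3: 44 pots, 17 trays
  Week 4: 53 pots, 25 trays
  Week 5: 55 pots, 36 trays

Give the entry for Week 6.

64 pots, 50 trays

Pots goes 33, 42, 44, 53, 55 → 64 (alternating steps +9, +2, +9, +2, …).
Trays: 10, 12, 17, 25, 36 → 50 (differences are 2, 5, 8, … (increasing by 3 each time)).
Combining the parts gives 64 pots, 50 trays.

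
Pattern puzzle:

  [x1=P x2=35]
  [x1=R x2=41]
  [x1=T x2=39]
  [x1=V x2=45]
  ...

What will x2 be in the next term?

43

X1: letters move forward 2 places in the alphabet; P, R, T, V → X.
X2: alternating steps +6, −2, +6, −2, …; 35, 41, 39, 45 → 43.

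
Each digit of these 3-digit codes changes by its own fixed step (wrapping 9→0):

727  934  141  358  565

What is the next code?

772

First digit: +2 each step, mod 10; 7, 9, 1, 3, 5 → 7.
Second digit: 2, 3, 4, 5, 6 → 7 (+1 each step, mod 10).
Third digit goes 7, 4, 1, 8, 5 → 2 (−3 each step, mod 10).
So the next code is 772.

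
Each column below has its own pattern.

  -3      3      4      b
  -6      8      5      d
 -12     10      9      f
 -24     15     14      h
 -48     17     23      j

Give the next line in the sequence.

-96  22  37  l

First component: ×2 each step, so -3, -6, -12, -24, -48 → -96.
Second component goes 3, 8, 10, 15, 17 → 22 (alternating steps +5, +2, +5, +2, …).
Third component — each term is the sum of the two before it: 4, 5, 9, 14, 23 → 37.
Letter goes b, d, f, h, j → l (letters move forward 2 places in the alphabet).
Combining the parts gives -96  22  37  l.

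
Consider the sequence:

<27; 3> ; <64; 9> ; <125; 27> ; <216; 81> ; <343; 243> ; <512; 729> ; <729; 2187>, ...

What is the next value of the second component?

Second component — ×3 each step: 3, 9, 27, 81, 243, 729, 2187 → 6561.

6561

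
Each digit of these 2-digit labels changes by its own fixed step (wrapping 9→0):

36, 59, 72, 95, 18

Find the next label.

31

First digit: +2 each step, mod 10, so 3, 5, 7, 9, 1 → 3.
Second digit — +3 each step, mod 10: 6, 9, 2, 5, 8 → 1.
Putting it together: 31.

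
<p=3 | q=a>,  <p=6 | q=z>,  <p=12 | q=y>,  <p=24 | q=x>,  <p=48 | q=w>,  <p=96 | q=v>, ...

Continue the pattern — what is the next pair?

<p=192 | q=u>

P: ×2 each step; 3, 6, 12, 24, 48, 96 → 192.
Q: letters move back 1 place in the alphabet, wrapping A→Z, so a, z, y, x, w, v → u.
Combining the parts gives <p=192 | q=u>.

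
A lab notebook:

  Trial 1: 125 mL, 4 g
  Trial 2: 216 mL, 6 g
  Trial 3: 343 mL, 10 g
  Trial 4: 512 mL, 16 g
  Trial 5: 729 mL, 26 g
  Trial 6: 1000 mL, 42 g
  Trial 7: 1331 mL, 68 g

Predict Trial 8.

1728 mL, 110 g

ML: perfect cubes: 5³, 6³, 7³, …; 125, 216, 343, 512, 729, 1000, 1331 → 1728.
G — each term is the sum of the two before it: 4, 6, 10, 16, 26, 42, 68 → 110.
Putting it together: 1728 mL, 110 g.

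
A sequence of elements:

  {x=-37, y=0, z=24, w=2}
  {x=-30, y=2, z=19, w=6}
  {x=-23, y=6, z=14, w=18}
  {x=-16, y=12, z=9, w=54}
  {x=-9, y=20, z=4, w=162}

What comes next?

{x=-2, y=30, z=-1, w=486}

X: +7 each step, so -37, -30, -23, -16, -9 → -2.
For the y, differences are 2, 4, 6, … (increasing by 2 each time): 0, 2, 6, 12, 20 → 30.
Z — −5 each step: 24, 19, 14, 9, 4 → -1.
W — ×3 each step: 2, 6, 18, 54, 162 → 486.
Putting it together: {x=-2, y=30, z=-1, w=486}.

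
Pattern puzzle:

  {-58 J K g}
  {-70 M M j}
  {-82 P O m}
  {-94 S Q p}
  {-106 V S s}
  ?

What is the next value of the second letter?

Second letter: letters move forward 2 places in the alphabet; K, M, O, Q, S → U.

U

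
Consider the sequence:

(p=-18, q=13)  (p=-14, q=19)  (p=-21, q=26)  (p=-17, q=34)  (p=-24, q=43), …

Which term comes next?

P: -18, -14, -21, -17, -24 → -20 (alternating steps +4, −7, +4, −7, …).
Q: differences are 6, 7, 8, … (increasing by 1 each time); 13, 19, 26, 34, 43 → 53.
Combining the parts gives (p=-20, q=53).

(p=-20, q=53)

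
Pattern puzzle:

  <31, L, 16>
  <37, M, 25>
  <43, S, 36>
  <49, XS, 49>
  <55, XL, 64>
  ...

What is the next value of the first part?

61

First part — +6 each step: 31, 37, 43, 49, 55 → 61.
Size: runs backward through clothing sizes XS→XL; L, M, S, XS, XL → L.
Third part goes 16, 25, 36, 49, 64 → 81 (perfect squares: 4², 5², 6², …).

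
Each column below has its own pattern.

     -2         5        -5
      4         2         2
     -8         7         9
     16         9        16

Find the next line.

First component — ×(-2) each step: -2, 4, -8, 16 → -32.
For the second component, each term is the sum of the two before it: 5, 2, 7, 9 → 16.
For the third component, +7 each step: -5, 2, 9, 16 → 23.
So the next line is -32  16  23.

-32  16  23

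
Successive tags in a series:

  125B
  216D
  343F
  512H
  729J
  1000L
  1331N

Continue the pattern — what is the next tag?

1728P

First component: perfect cubes: 5³, 6³, 7³, …; 125, 216, 343, 512, 729, 1000, 1331 → 1728.
Letter goes B, D, F, H, J, L, N → P (letters move forward 2 places in the alphabet).
So the next tag is 1728P.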